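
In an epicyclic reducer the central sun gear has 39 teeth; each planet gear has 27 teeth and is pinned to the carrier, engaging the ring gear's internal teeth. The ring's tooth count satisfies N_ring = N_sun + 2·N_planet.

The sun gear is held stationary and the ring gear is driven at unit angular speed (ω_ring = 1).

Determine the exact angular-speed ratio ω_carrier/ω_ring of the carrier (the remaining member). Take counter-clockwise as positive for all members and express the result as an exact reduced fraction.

31/44

N_ring = 39 + 2·27 = 93
39(ω_s−ω_c) = −93(ω_r−ω_c),  ω_s=0, ω_r=1
39(0−ω_c) = −93(1−ω_c)  ⇒  132ω_c = 93  ⇒  ω_c = 31/44
ω_c/ω_r = 31/44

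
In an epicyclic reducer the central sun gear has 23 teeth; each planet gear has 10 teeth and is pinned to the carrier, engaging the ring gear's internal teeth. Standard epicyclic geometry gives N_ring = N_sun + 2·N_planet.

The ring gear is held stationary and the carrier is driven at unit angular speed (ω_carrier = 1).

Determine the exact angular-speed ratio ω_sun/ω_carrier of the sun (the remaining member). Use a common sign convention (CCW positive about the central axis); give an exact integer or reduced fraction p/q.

66/23

N_ring = 23 + 2·10 = 43
23(ω_s−ω_c) = −43(ω_r−ω_c),  ω_r=0, ω_c=1
ω_s = 1 − (43/23)(0−1) = 66/23
ω_s/ω_c = 66/23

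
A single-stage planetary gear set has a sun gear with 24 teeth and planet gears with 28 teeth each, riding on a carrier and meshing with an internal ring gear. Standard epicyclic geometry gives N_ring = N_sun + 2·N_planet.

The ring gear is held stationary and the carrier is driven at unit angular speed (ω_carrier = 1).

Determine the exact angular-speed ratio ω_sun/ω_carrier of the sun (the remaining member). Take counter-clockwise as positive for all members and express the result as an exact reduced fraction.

13/3

N_ring = 24 + 2·28 = 80
24(ω_s−ω_c) = −80(ω_r−ω_c),  ω_r=0, ω_c=1
ω_s = 1 − (80/24)(0−1) = 13/3
ω_s/ω_c = 13/3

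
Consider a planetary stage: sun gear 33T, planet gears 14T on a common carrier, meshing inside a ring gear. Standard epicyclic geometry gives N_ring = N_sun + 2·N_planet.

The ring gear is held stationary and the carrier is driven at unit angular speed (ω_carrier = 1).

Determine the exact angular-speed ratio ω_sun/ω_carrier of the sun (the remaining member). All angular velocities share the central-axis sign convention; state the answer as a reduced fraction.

94/33

N_ring = 33 + 2·14 = 61
33(ω_s−ω_c) = −61(ω_r−ω_c),  ω_r=0, ω_c=1
ω_s = 1 − (61/33)(0−1) = 94/33
ω_s/ω_c = 94/33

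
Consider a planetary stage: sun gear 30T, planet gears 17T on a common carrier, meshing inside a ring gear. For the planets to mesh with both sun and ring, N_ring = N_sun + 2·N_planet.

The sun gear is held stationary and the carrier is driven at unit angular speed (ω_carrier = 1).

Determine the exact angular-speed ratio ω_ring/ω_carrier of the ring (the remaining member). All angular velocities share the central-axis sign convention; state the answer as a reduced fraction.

47/32

N_ring = 30 + 2·17 = 64
30(ω_s−ω_c) = −64(ω_r−ω_c),  ω_s=0, ω_c=1
ω_r = 1 − (30/64)(0−1) = 47/32
ω_r/ω_c = 47/32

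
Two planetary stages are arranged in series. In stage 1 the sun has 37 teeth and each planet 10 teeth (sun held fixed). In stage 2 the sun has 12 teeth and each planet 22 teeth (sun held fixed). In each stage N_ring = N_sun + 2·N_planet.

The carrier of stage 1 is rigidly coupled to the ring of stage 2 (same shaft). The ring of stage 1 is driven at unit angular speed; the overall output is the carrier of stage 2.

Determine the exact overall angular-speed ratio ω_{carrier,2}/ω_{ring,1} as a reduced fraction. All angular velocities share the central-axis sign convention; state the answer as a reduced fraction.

399/799

Stage 1: N_ring = 37 + 2·10 = 57
Stage 1: 37(ω_s−ω_c) = −57(ω_r−ω_c),  ω_s=0, ω_r=1
Stage 1: 37(0−ω_c) = −57(1−ω_c)  ⇒  94ω_c = 57  ⇒  ω_c = 57/94
  ⇒ ω_c¹/ω_r¹ = 57/94
Stage 2: N_ring = 12 + 2·22 = 56
Stage 2: 12(ω_s−ω_c) = −56(ω_r−ω_c),  ω_s=0, ω_r=1
Stage 2: 12(0−ω_c) = −56(1−ω_c)  ⇒  68ω_c = 56  ⇒  ω_c = 14/17
  ⇒ ω_c²/ω_r² = 14/17
Coupling ω_r² = ω_c¹ ⇒ overall = 57/94 × 14/17 = 399/799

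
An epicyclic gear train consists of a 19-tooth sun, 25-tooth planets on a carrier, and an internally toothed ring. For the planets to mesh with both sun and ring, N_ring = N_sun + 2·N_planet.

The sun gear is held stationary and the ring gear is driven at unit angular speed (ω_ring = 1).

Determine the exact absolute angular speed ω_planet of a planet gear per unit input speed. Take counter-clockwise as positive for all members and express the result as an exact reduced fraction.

69/50

N_ring = 19 + 2·25 = 69
19(ω_s−ω_c) = −69(ω_r−ω_c),  ω_s=0, ω_r=1
19(0−ω_c) = −69(1−ω_c)  ⇒  88ω_c = 69  ⇒  ω_c = 69/88
sun–planet: 19·(0−69/88) = −25·(ω_p−ω_c)  ⇒  ω_p−ω_c = −(19/25)·(-69/88) = 1311/2200
ω_p = 69/88 + 1311/2200 = 69/50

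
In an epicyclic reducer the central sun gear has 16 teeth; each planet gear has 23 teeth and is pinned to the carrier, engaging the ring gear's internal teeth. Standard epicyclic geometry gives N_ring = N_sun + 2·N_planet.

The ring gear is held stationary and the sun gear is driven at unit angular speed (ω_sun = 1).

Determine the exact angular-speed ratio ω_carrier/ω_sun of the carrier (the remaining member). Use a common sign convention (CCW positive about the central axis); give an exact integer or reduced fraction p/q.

8/39

N_ring = 16 + 2·23 = 62
16(ω_s−ω_c) = −62(ω_r−ω_c),  ω_r=0, ω_s=1
16(1−ω_c) = −62(0−ω_c)  ⇒  78ω_c = 16  ⇒  ω_c = 8/39
ω_c/ω_s = 8/39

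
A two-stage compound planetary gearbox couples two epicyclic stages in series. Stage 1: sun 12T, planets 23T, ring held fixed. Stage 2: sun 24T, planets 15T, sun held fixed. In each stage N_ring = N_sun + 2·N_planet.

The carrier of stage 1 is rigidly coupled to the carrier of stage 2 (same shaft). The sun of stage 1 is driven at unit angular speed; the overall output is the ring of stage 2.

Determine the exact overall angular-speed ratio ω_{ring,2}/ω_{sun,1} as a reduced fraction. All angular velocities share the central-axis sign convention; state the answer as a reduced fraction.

26/105

Stage 1: N_ring = 12 + 2·23 = 58
Stage 1: 12(ω_s−ω_c) = −58(ω_r−ω_c),  ω_r=0, ω_s=1
Stage 1: 12(1−ω_c) = −58(0−ω_c)  ⇒  70ω_c = 12  ⇒  ω_c = 6/35
  ⇒ ω_c¹/ω_s¹ = 6/35
Stage 2: N_ring = 24 + 2·15 = 54
Stage 2: 24(ω_s−ω_c) = −54(ω_r−ω_c),  ω_s=0, ω_c=1
Stage 2: ω_r = 1 − (24/54)(0−1) = 13/9
  ⇒ ω_r²/ω_c² = 13/9
Coupling ω_c² = ω_c¹ ⇒ overall = 6/35 × 13/9 = 26/105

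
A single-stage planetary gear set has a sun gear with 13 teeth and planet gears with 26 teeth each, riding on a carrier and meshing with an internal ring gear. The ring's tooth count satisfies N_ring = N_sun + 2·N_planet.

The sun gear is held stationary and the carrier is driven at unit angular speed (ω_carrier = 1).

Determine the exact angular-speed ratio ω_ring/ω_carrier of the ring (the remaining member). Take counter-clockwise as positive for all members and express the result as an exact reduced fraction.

6/5

N_ring = 13 + 2·26 = 65
13(ω_s−ω_c) = −65(ω_r−ω_c),  ω_s=0, ω_c=1
ω_r = 1 − (13/65)(0−1) = 6/5
ω_r/ω_c = 6/5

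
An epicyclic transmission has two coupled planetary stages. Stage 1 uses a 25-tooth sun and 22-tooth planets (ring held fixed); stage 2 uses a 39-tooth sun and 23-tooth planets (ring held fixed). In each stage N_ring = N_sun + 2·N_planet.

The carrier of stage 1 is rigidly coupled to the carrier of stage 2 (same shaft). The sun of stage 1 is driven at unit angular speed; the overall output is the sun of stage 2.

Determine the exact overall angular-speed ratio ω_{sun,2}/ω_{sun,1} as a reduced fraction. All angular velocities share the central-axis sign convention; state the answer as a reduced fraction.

1550/1833

Stage 1: N_ring = 25 + 2·22 = 69
Stage 1: 25(ω_s−ω_c) = −69(ω_r−ω_c),  ω_r=0, ω_s=1
Stage 1: 25(1−ω_c) = −69(0−ω_c)  ⇒  94ω_c = 25  ⇒  ω_c = 25/94
  ⇒ ω_c¹/ω_s¹ = 25/94
Stage 2: N_ring = 39 + 2·23 = 85
Stage 2: 39(ω_s−ω_c) = −85(ω_r−ω_c),  ω_r=0, ω_c=1
Stage 2: ω_s = 1 − (85/39)(0−1) = 124/39
  ⇒ ω_s²/ω_c² = 124/39
Coupling ω_c² = ω_c¹ ⇒ overall = 25/94 × 124/39 = 1550/1833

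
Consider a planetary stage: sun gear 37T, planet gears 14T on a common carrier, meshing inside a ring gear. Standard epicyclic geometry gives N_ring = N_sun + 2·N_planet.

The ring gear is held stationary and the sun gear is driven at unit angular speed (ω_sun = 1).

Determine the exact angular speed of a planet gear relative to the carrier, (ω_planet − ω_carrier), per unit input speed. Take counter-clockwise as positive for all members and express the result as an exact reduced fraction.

N_ring = 37 + 2·14 = 65
37(ω_s−ω_c) = −65(ω_r−ω_c),  ω_r=0, ω_s=1
37(1−ω_c) = −65(0−ω_c)  ⇒  102ω_c = 37  ⇒  ω_c = 37/102
sun–planet: 37·(1−37/102) = −14·(ω_p−ω_c)  ⇒  ω_p−ω_c = −(37/14)·(65/102) = -2405/1428

-2405/1428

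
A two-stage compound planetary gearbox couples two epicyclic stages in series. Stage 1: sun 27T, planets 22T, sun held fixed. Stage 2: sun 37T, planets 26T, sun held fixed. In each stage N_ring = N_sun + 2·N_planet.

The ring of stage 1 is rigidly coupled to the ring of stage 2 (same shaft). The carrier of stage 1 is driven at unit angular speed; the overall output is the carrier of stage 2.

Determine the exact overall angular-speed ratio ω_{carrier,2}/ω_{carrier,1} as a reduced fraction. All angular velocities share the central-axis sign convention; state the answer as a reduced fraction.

Stage 1: N_ring = 27 + 2·22 = 71
Stage 1: 27(ω_s−ω_c) = −71(ω_r−ω_c),  ω_s=0, ω_c=1
Stage 1: ω_r = 1 − (27/71)(0−1) = 98/71
  ⇒ ω_r¹/ω_c¹ = 98/71
Stage 2: N_ring = 37 + 2·26 = 89
Stage 2: 37(ω_s−ω_c) = −89(ω_r−ω_c),  ω_s=0, ω_r=1
Stage 2: 37(0−ω_c) = −89(1−ω_c)  ⇒  126ω_c = 89  ⇒  ω_c = 89/126
  ⇒ ω_c²/ω_r² = 89/126
Coupling ω_r² = ω_r¹ ⇒ overall = 98/71 × 89/126 = 623/639

623/639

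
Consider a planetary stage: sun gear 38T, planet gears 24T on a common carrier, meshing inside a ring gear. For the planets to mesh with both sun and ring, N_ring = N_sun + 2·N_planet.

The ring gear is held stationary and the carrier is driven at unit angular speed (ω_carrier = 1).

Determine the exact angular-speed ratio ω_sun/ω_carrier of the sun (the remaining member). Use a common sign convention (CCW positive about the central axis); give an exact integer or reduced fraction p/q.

62/19

N_ring = 38 + 2·24 = 86
38(ω_s−ω_c) = −86(ω_r−ω_c),  ω_r=0, ω_c=1
ω_s = 1 − (86/38)(0−1) = 62/19
ω_s/ω_c = 62/19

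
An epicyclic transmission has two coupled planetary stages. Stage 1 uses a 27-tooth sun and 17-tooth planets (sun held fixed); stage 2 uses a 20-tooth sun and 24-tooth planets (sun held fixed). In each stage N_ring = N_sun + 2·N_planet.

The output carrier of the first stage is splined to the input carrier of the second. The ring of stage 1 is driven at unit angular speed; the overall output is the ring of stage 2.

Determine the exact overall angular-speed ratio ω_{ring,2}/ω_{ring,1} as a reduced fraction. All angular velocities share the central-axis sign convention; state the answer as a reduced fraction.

61/68

Stage 1: N_ring = 27 + 2·17 = 61
Stage 1: 27(ω_s−ω_c) = −61(ω_r−ω_c),  ω_s=0, ω_r=1
Stage 1: 27(0−ω_c) = −61(1−ω_c)  ⇒  88ω_c = 61  ⇒  ω_c = 61/88
  ⇒ ω_c¹/ω_r¹ = 61/88
Stage 2: N_ring = 20 + 2·24 = 68
Stage 2: 20(ω_s−ω_c) = −68(ω_r−ω_c),  ω_s=0, ω_c=1
Stage 2: ω_r = 1 − (20/68)(0−1) = 22/17
  ⇒ ω_r²/ω_c² = 22/17
Coupling ω_c² = ω_c¹ ⇒ overall = 61/88 × 22/17 = 61/68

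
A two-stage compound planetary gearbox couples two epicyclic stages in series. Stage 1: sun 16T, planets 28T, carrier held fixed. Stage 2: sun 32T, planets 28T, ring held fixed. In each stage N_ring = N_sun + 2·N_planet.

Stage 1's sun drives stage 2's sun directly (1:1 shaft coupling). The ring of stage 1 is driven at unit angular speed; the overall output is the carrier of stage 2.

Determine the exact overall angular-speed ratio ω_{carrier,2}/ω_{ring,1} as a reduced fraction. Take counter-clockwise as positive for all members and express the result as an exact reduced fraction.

-6/5

Stage 1: N_ring = 16 + 2·28 = 72
Stage 1: 16(ω_s−ω_c) = −72(ω_r−ω_c),  ω_c=0, ω_r=1
Stage 1: ω_s = 0 − (72/16)(1−0) = -9/2
  ⇒ ω_s¹/ω_r¹ = -9/2
Stage 2: N_ring = 32 + 2·28 = 88
Stage 2: 32(ω_s−ω_c) = −88(ω_r−ω_c),  ω_r=0, ω_s=1
Stage 2: 32(1−ω_c) = −88(0−ω_c)  ⇒  120ω_c = 32  ⇒  ω_c = 4/15
  ⇒ ω_c²/ω_s² = 4/15
Coupling ω_s² = ω_s¹ ⇒ overall = -9/2 × 4/15 = -6/5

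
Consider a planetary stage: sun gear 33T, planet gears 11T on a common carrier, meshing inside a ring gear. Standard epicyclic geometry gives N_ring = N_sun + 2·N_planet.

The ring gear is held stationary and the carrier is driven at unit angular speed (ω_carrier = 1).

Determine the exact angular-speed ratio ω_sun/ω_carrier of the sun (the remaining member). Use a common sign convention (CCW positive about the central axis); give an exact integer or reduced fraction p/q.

N_ring = 33 + 2·11 = 55
33(ω_s−ω_c) = −55(ω_r−ω_c),  ω_r=0, ω_c=1
ω_s = 1 − (55/33)(0−1) = 8/3
ω_s/ω_c = 8/3

8/3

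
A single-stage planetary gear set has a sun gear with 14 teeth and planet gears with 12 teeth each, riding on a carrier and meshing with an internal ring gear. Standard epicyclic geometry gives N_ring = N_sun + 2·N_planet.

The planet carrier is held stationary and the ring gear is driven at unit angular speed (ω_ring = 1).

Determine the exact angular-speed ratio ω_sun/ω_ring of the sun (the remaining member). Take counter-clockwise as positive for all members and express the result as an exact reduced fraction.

N_ring = 14 + 2·12 = 38
14(ω_s−ω_c) = −38(ω_r−ω_c),  ω_c=0, ω_r=1
ω_s = 0 − (38/14)(1−0) = -19/7
ω_s/ω_r = -19/7

-19/7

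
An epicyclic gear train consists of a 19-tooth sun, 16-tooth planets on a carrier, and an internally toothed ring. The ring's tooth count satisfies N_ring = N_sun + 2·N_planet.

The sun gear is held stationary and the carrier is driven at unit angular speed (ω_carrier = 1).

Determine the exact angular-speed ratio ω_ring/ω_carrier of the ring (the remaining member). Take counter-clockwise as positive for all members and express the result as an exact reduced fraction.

70/51

N_ring = 19 + 2·16 = 51
19(ω_s−ω_c) = −51(ω_r−ω_c),  ω_s=0, ω_c=1
ω_r = 1 − (19/51)(0−1) = 70/51
ω_r/ω_c = 70/51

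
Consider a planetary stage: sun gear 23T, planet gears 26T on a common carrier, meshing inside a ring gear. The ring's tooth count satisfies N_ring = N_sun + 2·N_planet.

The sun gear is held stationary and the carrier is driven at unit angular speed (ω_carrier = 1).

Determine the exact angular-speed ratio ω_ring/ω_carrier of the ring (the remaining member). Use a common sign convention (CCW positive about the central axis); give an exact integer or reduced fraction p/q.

98/75

N_ring = 23 + 2·26 = 75
23(ω_s−ω_c) = −75(ω_r−ω_c),  ω_s=0, ω_c=1
ω_r = 1 − (23/75)(0−1) = 98/75
ω_r/ω_c = 98/75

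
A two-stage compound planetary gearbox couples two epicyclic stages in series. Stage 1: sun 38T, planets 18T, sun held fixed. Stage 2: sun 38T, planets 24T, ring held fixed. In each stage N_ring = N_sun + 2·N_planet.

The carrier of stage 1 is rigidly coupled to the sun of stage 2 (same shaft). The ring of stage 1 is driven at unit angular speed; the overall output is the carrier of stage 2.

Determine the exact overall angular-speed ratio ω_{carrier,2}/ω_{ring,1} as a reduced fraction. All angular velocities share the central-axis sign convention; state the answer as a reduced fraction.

703/3472

Stage 1: N_ring = 38 + 2·18 = 74
Stage 1: 38(ω_s−ω_c) = −74(ω_r−ω_c),  ω_s=0, ω_r=1
Stage 1: 38(0−ω_c) = −74(1−ω_c)  ⇒  112ω_c = 74  ⇒  ω_c = 37/56
  ⇒ ω_c¹/ω_r¹ = 37/56
Stage 2: N_ring = 38 + 2·24 = 86
Stage 2: 38(ω_s−ω_c) = −86(ω_r−ω_c),  ω_r=0, ω_s=1
Stage 2: 38(1−ω_c) = −86(0−ω_c)  ⇒  124ω_c = 38  ⇒  ω_c = 19/62
  ⇒ ω_c²/ω_s² = 19/62
Coupling ω_s² = ω_c¹ ⇒ overall = 37/56 × 19/62 = 703/3472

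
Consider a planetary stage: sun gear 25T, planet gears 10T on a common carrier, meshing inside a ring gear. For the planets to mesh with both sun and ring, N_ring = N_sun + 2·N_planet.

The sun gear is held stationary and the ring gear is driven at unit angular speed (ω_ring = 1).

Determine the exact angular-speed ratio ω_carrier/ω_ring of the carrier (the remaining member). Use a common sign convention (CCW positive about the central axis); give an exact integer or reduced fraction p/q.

N_ring = 25 + 2·10 = 45
25(ω_s−ω_c) = −45(ω_r−ω_c),  ω_s=0, ω_r=1
25(0−ω_c) = −45(1−ω_c)  ⇒  70ω_c = 45  ⇒  ω_c = 9/14
ω_c/ω_r = 9/14

9/14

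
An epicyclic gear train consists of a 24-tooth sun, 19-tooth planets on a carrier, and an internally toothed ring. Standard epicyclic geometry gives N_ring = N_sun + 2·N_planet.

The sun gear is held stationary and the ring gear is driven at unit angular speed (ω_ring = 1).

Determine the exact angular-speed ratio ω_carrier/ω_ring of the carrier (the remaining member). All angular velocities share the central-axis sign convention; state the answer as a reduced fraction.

N_ring = 24 + 2·19 = 62
24(ω_s−ω_c) = −62(ω_r−ω_c),  ω_s=0, ω_r=1
24(0−ω_c) = −62(1−ω_c)  ⇒  86ω_c = 62  ⇒  ω_c = 31/43
ω_c/ω_r = 31/43

31/43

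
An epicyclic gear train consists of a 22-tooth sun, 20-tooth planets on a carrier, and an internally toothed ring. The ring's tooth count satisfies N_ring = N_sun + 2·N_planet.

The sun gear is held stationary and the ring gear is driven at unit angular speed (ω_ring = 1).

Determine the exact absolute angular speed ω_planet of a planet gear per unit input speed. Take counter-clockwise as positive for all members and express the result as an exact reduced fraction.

N_ring = 22 + 2·20 = 62
22(ω_s−ω_c) = −62(ω_r−ω_c),  ω_s=0, ω_r=1
22(0−ω_c) = −62(1−ω_c)  ⇒  84ω_c = 62  ⇒  ω_c = 31/42
sun–planet: 22·(0−31/42) = −20·(ω_p−ω_c)  ⇒  ω_p−ω_c = −(22/20)·(-31/42) = 341/420
ω_p = 31/42 + 341/420 = 31/20

31/20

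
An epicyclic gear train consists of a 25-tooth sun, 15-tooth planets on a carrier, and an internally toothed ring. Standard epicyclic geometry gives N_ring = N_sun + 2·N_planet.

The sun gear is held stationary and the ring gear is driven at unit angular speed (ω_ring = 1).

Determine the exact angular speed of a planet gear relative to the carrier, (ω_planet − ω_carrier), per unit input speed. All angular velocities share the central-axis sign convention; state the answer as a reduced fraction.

55/48

N_ring = 25 + 2·15 = 55
25(ω_s−ω_c) = −55(ω_r−ω_c),  ω_s=0, ω_r=1
25(0−ω_c) = −55(1−ω_c)  ⇒  80ω_c = 55  ⇒  ω_c = 11/16
sun–planet: 25·(0−11/16) = −15·(ω_p−ω_c)  ⇒  ω_p−ω_c = −(25/15)·(-11/16) = 55/48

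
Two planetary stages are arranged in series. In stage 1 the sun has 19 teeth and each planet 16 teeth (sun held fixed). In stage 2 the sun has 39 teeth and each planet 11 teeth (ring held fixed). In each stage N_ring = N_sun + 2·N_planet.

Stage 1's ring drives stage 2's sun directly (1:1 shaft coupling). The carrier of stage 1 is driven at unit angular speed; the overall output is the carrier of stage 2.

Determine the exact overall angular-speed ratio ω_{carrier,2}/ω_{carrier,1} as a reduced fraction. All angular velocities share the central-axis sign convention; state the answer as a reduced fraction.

91/170

Stage 1: N_ring = 19 + 2·16 = 51
Stage 1: 19(ω_s−ω_c) = −51(ω_r−ω_c),  ω_s=0, ω_c=1
Stage 1: ω_r = 1 − (19/51)(0−1) = 70/51
  ⇒ ω_r¹/ω_c¹ = 70/51
Stage 2: N_ring = 39 + 2·11 = 61
Stage 2: 39(ω_s−ω_c) = −61(ω_r−ω_c),  ω_r=0, ω_s=1
Stage 2: 39(1−ω_c) = −61(0−ω_c)  ⇒  100ω_c = 39  ⇒  ω_c = 39/100
  ⇒ ω_c²/ω_s² = 39/100
Coupling ω_s² = ω_r¹ ⇒ overall = 70/51 × 39/100 = 91/170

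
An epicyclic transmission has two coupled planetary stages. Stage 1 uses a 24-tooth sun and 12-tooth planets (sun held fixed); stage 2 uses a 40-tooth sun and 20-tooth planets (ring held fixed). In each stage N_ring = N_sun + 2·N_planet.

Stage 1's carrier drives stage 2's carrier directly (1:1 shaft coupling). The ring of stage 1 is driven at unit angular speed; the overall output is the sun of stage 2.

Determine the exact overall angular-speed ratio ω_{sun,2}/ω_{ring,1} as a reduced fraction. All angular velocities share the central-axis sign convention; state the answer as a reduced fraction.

2

Stage 1: N_ring = 24 + 2·12 = 48
Stage 1: 24(ω_s−ω_c) = −48(ω_r−ω_c),  ω_s=0, ω_r=1
Stage 1: 24(0−ω_c) = −48(1−ω_c)  ⇒  72ω_c = 48  ⇒  ω_c = 2/3
  ⇒ ω_c¹/ω_r¹ = 2/3
Stage 2: N_ring = 40 + 2·20 = 80
Stage 2: 40(ω_s−ω_c) = −80(ω_r−ω_c),  ω_r=0, ω_c=1
Stage 2: ω_s = 1 − (80/40)(0−1) = 3
  ⇒ ω_s²/ω_c² = 3
Coupling ω_c² = ω_c¹ ⇒ overall = 2/3 × 3 = 2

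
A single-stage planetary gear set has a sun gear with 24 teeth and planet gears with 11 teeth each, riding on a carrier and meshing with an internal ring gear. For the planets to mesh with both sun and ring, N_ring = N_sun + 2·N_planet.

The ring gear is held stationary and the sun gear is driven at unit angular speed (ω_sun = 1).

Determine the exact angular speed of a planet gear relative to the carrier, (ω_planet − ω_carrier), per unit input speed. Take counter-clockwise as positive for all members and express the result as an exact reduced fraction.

N_ring = 24 + 2·11 = 46
24(ω_s−ω_c) = −46(ω_r−ω_c),  ω_r=0, ω_s=1
24(1−ω_c) = −46(0−ω_c)  ⇒  70ω_c = 24  ⇒  ω_c = 12/35
sun–planet: 24·(1−12/35) = −11·(ω_p−ω_c)  ⇒  ω_p−ω_c = −(24/11)·(23/35) = -552/385

-552/385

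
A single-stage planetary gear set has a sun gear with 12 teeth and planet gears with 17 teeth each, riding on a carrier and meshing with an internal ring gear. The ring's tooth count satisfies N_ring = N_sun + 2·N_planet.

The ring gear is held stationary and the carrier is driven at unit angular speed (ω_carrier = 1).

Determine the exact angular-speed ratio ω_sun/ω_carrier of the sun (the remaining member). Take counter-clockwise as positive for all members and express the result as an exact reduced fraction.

29/6

N_ring = 12 + 2·17 = 46
12(ω_s−ω_c) = −46(ω_r−ω_c),  ω_r=0, ω_c=1
ω_s = 1 − (46/12)(0−1) = 29/6
ω_s/ω_c = 29/6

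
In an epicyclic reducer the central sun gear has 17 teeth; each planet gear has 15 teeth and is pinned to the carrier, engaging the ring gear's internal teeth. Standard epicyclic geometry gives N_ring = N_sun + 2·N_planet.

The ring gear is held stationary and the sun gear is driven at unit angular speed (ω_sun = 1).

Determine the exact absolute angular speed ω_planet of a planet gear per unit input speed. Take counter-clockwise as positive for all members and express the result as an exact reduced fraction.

-17/30

N_ring = 17 + 2·15 = 47
17(ω_s−ω_c) = −47(ω_r−ω_c),  ω_r=0, ω_s=1
17(1−ω_c) = −47(0−ω_c)  ⇒  64ω_c = 17  ⇒  ω_c = 17/64
sun–planet: 17·(1−17/64) = −15·(ω_p−ω_c)  ⇒  ω_p−ω_c = −(17/15)·(47/64) = -799/960
ω_p = 17/64 − 799/960 = -17/30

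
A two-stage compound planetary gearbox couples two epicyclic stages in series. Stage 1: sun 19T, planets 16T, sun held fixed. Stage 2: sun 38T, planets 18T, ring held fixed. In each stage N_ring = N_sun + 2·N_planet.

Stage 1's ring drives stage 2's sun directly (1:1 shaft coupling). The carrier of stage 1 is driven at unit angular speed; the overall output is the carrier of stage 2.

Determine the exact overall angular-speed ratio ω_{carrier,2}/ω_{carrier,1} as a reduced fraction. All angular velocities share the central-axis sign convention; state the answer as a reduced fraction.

95/204

Stage 1: N_ring = 19 + 2·16 = 51
Stage 1: 19(ω_s−ω_c) = −51(ω_r−ω_c),  ω_s=0, ω_c=1
Stage 1: ω_r = 1 − (19/51)(0−1) = 70/51
  ⇒ ω_r¹/ω_c¹ = 70/51
Stage 2: N_ring = 38 + 2·18 = 74
Stage 2: 38(ω_s−ω_c) = −74(ω_r−ω_c),  ω_r=0, ω_s=1
Stage 2: 38(1−ω_c) = −74(0−ω_c)  ⇒  112ω_c = 38  ⇒  ω_c = 19/56
  ⇒ ω_c²/ω_s² = 19/56
Coupling ω_s² = ω_r¹ ⇒ overall = 70/51 × 19/56 = 95/204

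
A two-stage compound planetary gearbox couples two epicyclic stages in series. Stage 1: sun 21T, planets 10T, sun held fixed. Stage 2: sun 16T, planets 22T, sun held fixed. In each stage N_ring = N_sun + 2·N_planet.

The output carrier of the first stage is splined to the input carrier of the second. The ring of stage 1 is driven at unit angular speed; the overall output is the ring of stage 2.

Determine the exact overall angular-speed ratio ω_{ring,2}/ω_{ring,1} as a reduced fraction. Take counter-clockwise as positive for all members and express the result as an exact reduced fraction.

779/930

Stage 1: N_ring = 21 + 2·10 = 41
Stage 1: 21(ω_s−ω_c) = −41(ω_r−ω_c),  ω_s=0, ω_r=1
Stage 1: 21(0−ω_c) = −41(1−ω_c)  ⇒  62ω_c = 41  ⇒  ω_c = 41/62
  ⇒ ω_c¹/ω_r¹ = 41/62
Stage 2: N_ring = 16 + 2·22 = 60
Stage 2: 16(ω_s−ω_c) = −60(ω_r−ω_c),  ω_s=0, ω_c=1
Stage 2: ω_r = 1 − (16/60)(0−1) = 19/15
  ⇒ ω_r²/ω_c² = 19/15
Coupling ω_c² = ω_c¹ ⇒ overall = 41/62 × 19/15 = 779/930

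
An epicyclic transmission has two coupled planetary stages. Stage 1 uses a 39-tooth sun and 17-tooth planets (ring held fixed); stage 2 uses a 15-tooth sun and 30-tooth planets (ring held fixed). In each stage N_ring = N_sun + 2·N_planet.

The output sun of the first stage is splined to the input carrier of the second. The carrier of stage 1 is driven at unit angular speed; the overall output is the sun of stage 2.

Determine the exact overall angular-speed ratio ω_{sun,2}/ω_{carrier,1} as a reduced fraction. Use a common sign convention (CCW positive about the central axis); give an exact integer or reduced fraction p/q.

224/13

Stage 1: N_ring = 39 + 2·17 = 73
Stage 1: 39(ω_s−ω_c) = −73(ω_r−ω_c),  ω_r=0, ω_c=1
Stage 1: ω_s = 1 − (73/39)(0−1) = 112/39
  ⇒ ω_s¹/ω_c¹ = 112/39
Stage 2: N_ring = 15 + 2·30 = 75
Stage 2: 15(ω_s−ω_c) = −75(ω_r−ω_c),  ω_r=0, ω_c=1
Stage 2: ω_s = 1 − (75/15)(0−1) = 6
  ⇒ ω_s²/ω_c² = 6
Coupling ω_c² = ω_s¹ ⇒ overall = 112/39 × 6 = 224/13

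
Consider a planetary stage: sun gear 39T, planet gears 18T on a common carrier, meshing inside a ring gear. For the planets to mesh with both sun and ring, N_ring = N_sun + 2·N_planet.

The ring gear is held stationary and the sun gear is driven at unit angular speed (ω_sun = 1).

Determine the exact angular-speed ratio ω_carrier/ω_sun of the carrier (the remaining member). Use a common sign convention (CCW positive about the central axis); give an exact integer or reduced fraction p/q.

N_ring = 39 + 2·18 = 75
39(ω_s−ω_c) = −75(ω_r−ω_c),  ω_r=0, ω_s=1
39(1−ω_c) = −75(0−ω_c)  ⇒  114ω_c = 39  ⇒  ω_c = 13/38
ω_c/ω_s = 13/38

13/38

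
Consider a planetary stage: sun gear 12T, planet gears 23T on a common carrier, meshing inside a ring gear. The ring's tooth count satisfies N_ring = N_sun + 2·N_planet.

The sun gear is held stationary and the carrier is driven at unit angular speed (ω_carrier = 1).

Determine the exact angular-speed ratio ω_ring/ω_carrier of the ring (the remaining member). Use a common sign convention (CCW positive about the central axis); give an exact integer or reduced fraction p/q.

35/29

N_ring = 12 + 2·23 = 58
12(ω_s−ω_c) = −58(ω_r−ω_c),  ω_s=0, ω_c=1
ω_r = 1 − (12/58)(0−1) = 35/29
ω_r/ω_c = 35/29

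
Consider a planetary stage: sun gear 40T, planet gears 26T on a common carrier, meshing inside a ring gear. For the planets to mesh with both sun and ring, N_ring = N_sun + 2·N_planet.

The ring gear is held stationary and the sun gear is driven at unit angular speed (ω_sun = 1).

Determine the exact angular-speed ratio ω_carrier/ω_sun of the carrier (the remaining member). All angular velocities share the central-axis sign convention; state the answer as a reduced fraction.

N_ring = 40 + 2·26 = 92
40(ω_s−ω_c) = −92(ω_r−ω_c),  ω_r=0, ω_s=1
40(1−ω_c) = −92(0−ω_c)  ⇒  132ω_c = 40  ⇒  ω_c = 10/33
ω_c/ω_s = 10/33

10/33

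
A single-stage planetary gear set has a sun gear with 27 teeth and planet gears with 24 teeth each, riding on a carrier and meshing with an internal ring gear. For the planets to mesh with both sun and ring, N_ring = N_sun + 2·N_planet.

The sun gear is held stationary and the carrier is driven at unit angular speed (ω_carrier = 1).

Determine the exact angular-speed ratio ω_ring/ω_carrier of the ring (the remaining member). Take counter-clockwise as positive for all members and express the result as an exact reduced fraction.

34/25

N_ring = 27 + 2·24 = 75
27(ω_s−ω_c) = −75(ω_r−ω_c),  ω_s=0, ω_c=1
ω_r = 1 − (27/75)(0−1) = 34/25
ω_r/ω_c = 34/25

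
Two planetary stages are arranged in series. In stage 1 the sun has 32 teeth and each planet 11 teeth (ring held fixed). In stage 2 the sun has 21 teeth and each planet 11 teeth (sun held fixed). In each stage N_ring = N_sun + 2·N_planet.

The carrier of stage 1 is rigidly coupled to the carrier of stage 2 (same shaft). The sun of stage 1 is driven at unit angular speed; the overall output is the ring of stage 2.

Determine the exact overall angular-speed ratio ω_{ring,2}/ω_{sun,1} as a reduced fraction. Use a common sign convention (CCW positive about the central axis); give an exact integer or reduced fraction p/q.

1024/1849

Stage 1: N_ring = 32 + 2·11 = 54
Stage 1: 32(ω_s−ω_c) = −54(ω_r−ω_c),  ω_r=0, ω_s=1
Stage 1: 32(1−ω_c) = −54(0−ω_c)  ⇒  86ω_c = 32  ⇒  ω_c = 16/43
  ⇒ ω_c¹/ω_s¹ = 16/43
Stage 2: N_ring = 21 + 2·11 = 43
Stage 2: 21(ω_s−ω_c) = −43(ω_r−ω_c),  ω_s=0, ω_c=1
Stage 2: ω_r = 1 − (21/43)(0−1) = 64/43
  ⇒ ω_r²/ω_c² = 64/43
Coupling ω_c² = ω_c¹ ⇒ overall = 16/43 × 64/43 = 1024/1849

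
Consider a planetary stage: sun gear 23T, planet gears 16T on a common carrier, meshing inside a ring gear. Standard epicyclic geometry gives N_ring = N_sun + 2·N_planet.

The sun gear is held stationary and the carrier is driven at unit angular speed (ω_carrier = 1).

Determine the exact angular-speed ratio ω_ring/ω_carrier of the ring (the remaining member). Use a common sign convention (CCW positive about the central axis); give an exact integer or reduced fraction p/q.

78/55

N_ring = 23 + 2·16 = 55
23(ω_s−ω_c) = −55(ω_r−ω_c),  ω_s=0, ω_c=1
ω_r = 1 − (23/55)(0−1) = 78/55
ω_r/ω_c = 78/55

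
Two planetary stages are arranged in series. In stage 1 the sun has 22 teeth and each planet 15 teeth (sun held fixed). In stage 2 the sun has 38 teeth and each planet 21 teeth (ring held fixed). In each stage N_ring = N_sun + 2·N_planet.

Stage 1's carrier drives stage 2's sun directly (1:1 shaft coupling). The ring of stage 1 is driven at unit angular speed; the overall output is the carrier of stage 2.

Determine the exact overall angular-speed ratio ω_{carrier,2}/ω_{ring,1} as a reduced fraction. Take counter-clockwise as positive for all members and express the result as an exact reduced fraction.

494/2183

Stage 1: N_ring = 22 + 2·15 = 52
Stage 1: 22(ω_s−ω_c) = −52(ω_r−ω_c),  ω_s=0, ω_r=1
Stage 1: 22(0−ω_c) = −52(1−ω_c)  ⇒  74ω_c = 52  ⇒  ω_c = 26/37
  ⇒ ω_c¹/ω_r¹ = 26/37
Stage 2: N_ring = 38 + 2·21 = 80
Stage 2: 38(ω_s−ω_c) = −80(ω_r−ω_c),  ω_r=0, ω_s=1
Stage 2: 38(1−ω_c) = −80(0−ω_c)  ⇒  118ω_c = 38  ⇒  ω_c = 19/59
  ⇒ ω_c²/ω_s² = 19/59
Coupling ω_s² = ω_c¹ ⇒ overall = 26/37 × 19/59 = 494/2183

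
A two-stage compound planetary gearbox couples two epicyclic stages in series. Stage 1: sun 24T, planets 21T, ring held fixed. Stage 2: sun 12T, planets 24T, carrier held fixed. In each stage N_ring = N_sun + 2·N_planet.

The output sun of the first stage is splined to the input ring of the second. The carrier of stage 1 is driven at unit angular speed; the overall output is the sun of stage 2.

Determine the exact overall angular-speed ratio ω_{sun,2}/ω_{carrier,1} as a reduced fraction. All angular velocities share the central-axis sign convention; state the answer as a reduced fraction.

-75/4

Stage 1: N_ring = 24 + 2·21 = 66
Stage 1: 24(ω_s−ω_c) = −66(ω_r−ω_c),  ω_r=0, ω_c=1
Stage 1: ω_s = 1 − (66/24)(0−1) = 15/4
  ⇒ ω_s¹/ω_c¹ = 15/4
Stage 2: N_ring = 12 + 2·24 = 60
Stage 2: 12(ω_s−ω_c) = −60(ω_r−ω_c),  ω_c=0, ω_r=1
Stage 2: ω_s = 0 − (60/12)(1−0) = -5
  ⇒ ω_s²/ω_r² = -5
Coupling ω_r² = ω_s¹ ⇒ overall = 15/4 × -5 = -75/4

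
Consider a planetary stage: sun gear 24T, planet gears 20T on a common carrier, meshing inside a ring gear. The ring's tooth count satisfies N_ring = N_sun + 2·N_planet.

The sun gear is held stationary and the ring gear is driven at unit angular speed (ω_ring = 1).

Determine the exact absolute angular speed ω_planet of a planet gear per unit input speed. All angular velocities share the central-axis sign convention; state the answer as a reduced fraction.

N_ring = 24 + 2·20 = 64
24(ω_s−ω_c) = −64(ω_r−ω_c),  ω_s=0, ω_r=1
24(0−ω_c) = −64(1−ω_c)  ⇒  88ω_c = 64  ⇒  ω_c = 8/11
sun–planet: 24·(0−8/11) = −20·(ω_p−ω_c)  ⇒  ω_p−ω_c = −(24/20)·(-8/11) = 48/55
ω_p = 8/11 + 48/55 = 8/5

8/5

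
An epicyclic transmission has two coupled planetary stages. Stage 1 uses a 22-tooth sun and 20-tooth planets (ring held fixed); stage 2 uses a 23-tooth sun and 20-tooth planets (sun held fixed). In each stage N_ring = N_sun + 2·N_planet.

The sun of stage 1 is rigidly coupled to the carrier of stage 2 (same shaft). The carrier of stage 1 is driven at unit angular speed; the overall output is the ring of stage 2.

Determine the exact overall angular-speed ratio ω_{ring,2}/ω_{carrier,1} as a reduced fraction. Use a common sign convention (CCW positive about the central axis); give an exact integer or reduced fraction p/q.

172/33

Stage 1: N_ring = 22 + 2·20 = 62
Stage 1: 22(ω_s−ω_c) = −62(ω_r−ω_c),  ω_r=0, ω_c=1
Stage 1: ω_s = 1 − (62/22)(0−1) = 42/11
  ⇒ ω_s¹/ω_c¹ = 42/11
Stage 2: N_ring = 23 + 2·20 = 63
Stage 2: 23(ω_s−ω_c) = −63(ω_r−ω_c),  ω_s=0, ω_c=1
Stage 2: ω_r = 1 − (23/63)(0−1) = 86/63
  ⇒ ω_r²/ω_c² = 86/63
Coupling ω_c² = ω_s¹ ⇒ overall = 42/11 × 86/63 = 172/33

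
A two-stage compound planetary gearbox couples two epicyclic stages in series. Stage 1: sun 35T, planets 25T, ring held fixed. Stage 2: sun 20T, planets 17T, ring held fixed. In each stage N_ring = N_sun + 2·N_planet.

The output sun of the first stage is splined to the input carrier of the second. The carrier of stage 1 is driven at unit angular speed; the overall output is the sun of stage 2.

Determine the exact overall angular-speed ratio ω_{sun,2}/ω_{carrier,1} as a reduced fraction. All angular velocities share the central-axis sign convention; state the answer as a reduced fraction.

Stage 1: N_ring = 35 + 2·25 = 85
Stage 1: 35(ω_s−ω_c) = −85(ω_r−ω_c),  ω_r=0, ω_c=1
Stage 1: ω_s = 1 − (85/35)(0−1) = 24/7
  ⇒ ω_s¹/ω_c¹ = 24/7
Stage 2: N_ring = 20 + 2·17 = 54
Stage 2: 20(ω_s−ω_c) = −54(ω_r−ω_c),  ω_r=0, ω_c=1
Stage 2: ω_s = 1 − (54/20)(0−1) = 37/10
  ⇒ ω_s²/ω_c² = 37/10
Coupling ω_c² = ω_s¹ ⇒ overall = 24/7 × 37/10 = 444/35

444/35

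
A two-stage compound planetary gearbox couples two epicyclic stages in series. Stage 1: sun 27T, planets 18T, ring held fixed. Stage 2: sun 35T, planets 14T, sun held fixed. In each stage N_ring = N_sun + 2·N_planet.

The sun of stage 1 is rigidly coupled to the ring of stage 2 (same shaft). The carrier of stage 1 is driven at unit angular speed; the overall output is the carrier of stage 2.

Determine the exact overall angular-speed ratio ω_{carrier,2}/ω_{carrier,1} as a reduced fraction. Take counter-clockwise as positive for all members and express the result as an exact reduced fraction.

Stage 1: N_ring = 27 + 2·18 = 63
Stage 1: 27(ω_s−ω_c) = −63(ω_r−ω_c),  ω_r=0, ω_c=1
Stage 1: ω_s = 1 − (63/27)(0−1) = 10/3
  ⇒ ω_s¹/ω_c¹ = 10/3
Stage 2: N_ring = 35 + 2·14 = 63
Stage 2: 35(ω_s−ω_c) = −63(ω_r−ω_c),  ω_s=0, ω_r=1
Stage 2: 35(0−ω_c) = −63(1−ω_c)  ⇒  98ω_c = 63  ⇒  ω_c = 9/14
  ⇒ ω_c²/ω_r² = 9/14
Coupling ω_r² = ω_s¹ ⇒ overall = 10/3 × 9/14 = 15/7

15/7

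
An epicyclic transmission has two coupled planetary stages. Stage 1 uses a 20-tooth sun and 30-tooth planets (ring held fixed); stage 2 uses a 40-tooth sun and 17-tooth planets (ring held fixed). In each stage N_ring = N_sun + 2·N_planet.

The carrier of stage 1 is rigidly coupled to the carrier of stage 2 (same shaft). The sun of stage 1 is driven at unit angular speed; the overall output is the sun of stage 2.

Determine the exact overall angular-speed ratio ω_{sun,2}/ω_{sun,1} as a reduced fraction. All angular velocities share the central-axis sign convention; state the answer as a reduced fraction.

57/100

Stage 1: N_ring = 20 + 2·30 = 80
Stage 1: 20(ω_s−ω_c) = −80(ω_r−ω_c),  ω_r=0, ω_s=1
Stage 1: 20(1−ω_c) = −80(0−ω_c)  ⇒  100ω_c = 20  ⇒  ω_c = 1/5
  ⇒ ω_c¹/ω_s¹ = 1/5
Stage 2: N_ring = 40 + 2·17 = 74
Stage 2: 40(ω_s−ω_c) = −74(ω_r−ω_c),  ω_r=0, ω_c=1
Stage 2: ω_s = 1 − (74/40)(0−1) = 57/20
  ⇒ ω_s²/ω_c² = 57/20
Coupling ω_c² = ω_c¹ ⇒ overall = 1/5 × 57/20 = 57/100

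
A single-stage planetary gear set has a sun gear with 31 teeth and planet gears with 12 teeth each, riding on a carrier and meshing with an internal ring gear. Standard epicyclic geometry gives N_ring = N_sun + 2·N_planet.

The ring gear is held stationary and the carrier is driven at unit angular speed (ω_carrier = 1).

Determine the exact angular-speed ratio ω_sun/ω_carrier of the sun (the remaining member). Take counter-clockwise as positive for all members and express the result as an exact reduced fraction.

N_ring = 31 + 2·12 = 55
31(ω_s−ω_c) = −55(ω_r−ω_c),  ω_r=0, ω_c=1
ω_s = 1 − (55/31)(0−1) = 86/31
ω_s/ω_c = 86/31

86/31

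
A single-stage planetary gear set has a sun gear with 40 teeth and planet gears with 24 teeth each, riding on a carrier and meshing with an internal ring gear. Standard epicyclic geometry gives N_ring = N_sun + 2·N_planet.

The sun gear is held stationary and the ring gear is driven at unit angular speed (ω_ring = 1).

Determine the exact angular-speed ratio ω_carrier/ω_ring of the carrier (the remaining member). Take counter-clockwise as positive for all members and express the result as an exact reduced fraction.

11/16

N_ring = 40 + 2·24 = 88
40(ω_s−ω_c) = −88(ω_r−ω_c),  ω_s=0, ω_r=1
40(0−ω_c) = −88(1−ω_c)  ⇒  128ω_c = 88  ⇒  ω_c = 11/16
ω_c/ω_r = 11/16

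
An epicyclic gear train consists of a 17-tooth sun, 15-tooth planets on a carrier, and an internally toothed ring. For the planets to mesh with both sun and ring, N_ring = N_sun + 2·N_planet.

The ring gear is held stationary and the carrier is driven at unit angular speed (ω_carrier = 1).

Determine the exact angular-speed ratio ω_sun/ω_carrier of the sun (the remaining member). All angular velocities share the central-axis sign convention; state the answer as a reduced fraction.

N_ring = 17 + 2·15 = 47
17(ω_s−ω_c) = −47(ω_r−ω_c),  ω_r=0, ω_c=1
ω_s = 1 − (47/17)(0−1) = 64/17
ω_s/ω_c = 64/17

64/17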